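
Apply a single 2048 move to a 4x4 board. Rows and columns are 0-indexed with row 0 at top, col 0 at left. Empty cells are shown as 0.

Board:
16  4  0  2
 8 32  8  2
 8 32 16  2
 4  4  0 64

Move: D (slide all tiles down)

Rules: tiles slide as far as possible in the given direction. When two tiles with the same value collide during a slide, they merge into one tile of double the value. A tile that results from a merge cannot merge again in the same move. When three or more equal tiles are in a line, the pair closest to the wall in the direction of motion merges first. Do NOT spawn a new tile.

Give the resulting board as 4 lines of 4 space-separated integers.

Answer:  0  0  0  0
16  4  0  2
16 64  8  4
 4  4 16 64

Derivation:
Slide down:
col 0: [16, 8, 8, 4] -> [0, 16, 16, 4]
col 1: [4, 32, 32, 4] -> [0, 4, 64, 4]
col 2: [0, 8, 16, 0] -> [0, 0, 8, 16]
col 3: [2, 2, 2, 64] -> [0, 2, 4, 64]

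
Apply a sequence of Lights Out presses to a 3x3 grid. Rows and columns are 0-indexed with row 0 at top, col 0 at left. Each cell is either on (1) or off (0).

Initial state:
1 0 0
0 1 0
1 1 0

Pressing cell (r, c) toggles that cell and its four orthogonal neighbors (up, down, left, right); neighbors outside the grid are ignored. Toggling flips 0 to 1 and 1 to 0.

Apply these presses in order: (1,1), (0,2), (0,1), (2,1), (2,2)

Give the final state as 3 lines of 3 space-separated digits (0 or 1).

Answer: 0 1 0
1 0 1
0 0 0

Derivation:
After press 1 at (1,1):
1 1 0
1 0 1
1 0 0

After press 2 at (0,2):
1 0 1
1 0 0
1 0 0

After press 3 at (0,1):
0 1 0
1 1 0
1 0 0

After press 4 at (2,1):
0 1 0
1 0 0
0 1 1

After press 5 at (2,2):
0 1 0
1 0 1
0 0 0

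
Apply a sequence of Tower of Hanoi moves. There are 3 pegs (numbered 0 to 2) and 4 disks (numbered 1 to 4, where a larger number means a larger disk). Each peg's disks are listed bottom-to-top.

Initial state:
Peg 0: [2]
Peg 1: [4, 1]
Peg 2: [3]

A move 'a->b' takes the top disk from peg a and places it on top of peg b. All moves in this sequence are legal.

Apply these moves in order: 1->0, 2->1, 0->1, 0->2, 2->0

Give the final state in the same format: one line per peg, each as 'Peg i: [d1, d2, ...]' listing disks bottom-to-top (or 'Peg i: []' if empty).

After move 1 (1->0):
Peg 0: [2, 1]
Peg 1: [4]
Peg 2: [3]

After move 2 (2->1):
Peg 0: [2, 1]
Peg 1: [4, 3]
Peg 2: []

After move 3 (0->1):
Peg 0: [2]
Peg 1: [4, 3, 1]
Peg 2: []

After move 4 (0->2):
Peg 0: []
Peg 1: [4, 3, 1]
Peg 2: [2]

After move 5 (2->0):
Peg 0: [2]
Peg 1: [4, 3, 1]
Peg 2: []

Answer: Peg 0: [2]
Peg 1: [4, 3, 1]
Peg 2: []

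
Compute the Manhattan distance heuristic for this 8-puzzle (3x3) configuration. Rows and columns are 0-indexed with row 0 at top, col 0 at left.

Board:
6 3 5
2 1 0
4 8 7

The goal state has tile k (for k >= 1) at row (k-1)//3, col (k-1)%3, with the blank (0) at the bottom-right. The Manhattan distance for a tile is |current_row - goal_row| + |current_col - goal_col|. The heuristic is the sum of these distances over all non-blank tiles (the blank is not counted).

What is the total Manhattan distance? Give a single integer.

Answer: 13

Derivation:
Tile 6: (0,0)->(1,2) = 3
Tile 3: (0,1)->(0,2) = 1
Tile 5: (0,2)->(1,1) = 2
Tile 2: (1,0)->(0,1) = 2
Tile 1: (1,1)->(0,0) = 2
Tile 4: (2,0)->(1,0) = 1
Tile 8: (2,1)->(2,1) = 0
Tile 7: (2,2)->(2,0) = 2
Sum: 3 + 1 + 2 + 2 + 2 + 1 + 0 + 2 = 13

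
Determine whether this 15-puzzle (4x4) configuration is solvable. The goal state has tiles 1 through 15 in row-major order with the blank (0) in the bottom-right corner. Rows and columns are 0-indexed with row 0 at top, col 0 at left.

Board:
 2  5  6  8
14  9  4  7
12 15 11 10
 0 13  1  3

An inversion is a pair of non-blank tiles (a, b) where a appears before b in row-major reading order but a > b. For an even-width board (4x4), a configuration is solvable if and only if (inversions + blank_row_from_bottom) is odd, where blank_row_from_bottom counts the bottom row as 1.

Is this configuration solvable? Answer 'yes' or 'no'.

Answer: yes

Derivation:
Inversions: 44
Blank is in row 3 (0-indexed from top), which is row 1 counting from the bottom (bottom = 1).
44 + 1 = 45, which is odd, so the puzzle is solvable.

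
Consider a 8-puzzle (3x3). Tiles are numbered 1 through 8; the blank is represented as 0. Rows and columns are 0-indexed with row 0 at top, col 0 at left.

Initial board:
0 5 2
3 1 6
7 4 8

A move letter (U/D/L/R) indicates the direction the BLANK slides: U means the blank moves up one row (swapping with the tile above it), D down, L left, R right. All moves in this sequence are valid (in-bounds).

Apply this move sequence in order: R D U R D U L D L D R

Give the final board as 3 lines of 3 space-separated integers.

Answer: 5 1 2
7 3 6
4 0 8

Derivation:
After move 1 (R):
5 0 2
3 1 6
7 4 8

After move 2 (D):
5 1 2
3 0 6
7 4 8

After move 3 (U):
5 0 2
3 1 6
7 4 8

After move 4 (R):
5 2 0
3 1 6
7 4 8

After move 5 (D):
5 2 6
3 1 0
7 4 8

After move 6 (U):
5 2 0
3 1 6
7 4 8

After move 7 (L):
5 0 2
3 1 6
7 4 8

After move 8 (D):
5 1 2
3 0 6
7 4 8

After move 9 (L):
5 1 2
0 3 6
7 4 8

After move 10 (D):
5 1 2
7 3 6
0 4 8

After move 11 (R):
5 1 2
7 3 6
4 0 8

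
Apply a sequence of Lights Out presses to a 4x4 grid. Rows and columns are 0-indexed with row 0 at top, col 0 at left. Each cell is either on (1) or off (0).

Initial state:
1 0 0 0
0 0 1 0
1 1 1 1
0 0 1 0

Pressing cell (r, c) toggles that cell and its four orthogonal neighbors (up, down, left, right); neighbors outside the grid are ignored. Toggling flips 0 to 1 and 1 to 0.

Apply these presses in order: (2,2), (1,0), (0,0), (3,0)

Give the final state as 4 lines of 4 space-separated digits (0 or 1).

After press 1 at (2,2):
1 0 0 0
0 0 0 0
1 0 0 0
0 0 0 0

After press 2 at (1,0):
0 0 0 0
1 1 0 0
0 0 0 0
0 0 0 0

After press 3 at (0,0):
1 1 0 0
0 1 0 0
0 0 0 0
0 0 0 0

After press 4 at (3,0):
1 1 0 0
0 1 0 0
1 0 0 0
1 1 0 0

Answer: 1 1 0 0
0 1 0 0
1 0 0 0
1 1 0 0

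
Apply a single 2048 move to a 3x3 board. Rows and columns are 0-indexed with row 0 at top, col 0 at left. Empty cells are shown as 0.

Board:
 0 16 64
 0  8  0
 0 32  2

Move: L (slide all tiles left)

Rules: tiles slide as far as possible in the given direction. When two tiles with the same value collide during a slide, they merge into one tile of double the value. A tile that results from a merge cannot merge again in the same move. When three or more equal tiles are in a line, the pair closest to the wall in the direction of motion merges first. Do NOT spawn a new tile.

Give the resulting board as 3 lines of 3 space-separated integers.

Answer: 16 64  0
 8  0  0
32  2  0

Derivation:
Slide left:
row 0: [0, 16, 64] -> [16, 64, 0]
row 1: [0, 8, 0] -> [8, 0, 0]
row 2: [0, 32, 2] -> [32, 2, 0]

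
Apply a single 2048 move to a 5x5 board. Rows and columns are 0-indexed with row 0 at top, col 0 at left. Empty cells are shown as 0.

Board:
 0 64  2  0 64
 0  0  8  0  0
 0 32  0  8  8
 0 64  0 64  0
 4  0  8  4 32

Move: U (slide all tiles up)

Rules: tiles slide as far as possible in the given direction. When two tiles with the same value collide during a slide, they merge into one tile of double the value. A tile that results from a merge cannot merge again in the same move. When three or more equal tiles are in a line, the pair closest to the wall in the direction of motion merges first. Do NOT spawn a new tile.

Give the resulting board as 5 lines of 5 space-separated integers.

Slide up:
col 0: [0, 0, 0, 0, 4] -> [4, 0, 0, 0, 0]
col 1: [64, 0, 32, 64, 0] -> [64, 32, 64, 0, 0]
col 2: [2, 8, 0, 0, 8] -> [2, 16, 0, 0, 0]
col 3: [0, 0, 8, 64, 4] -> [8, 64, 4, 0, 0]
col 4: [64, 0, 8, 0, 32] -> [64, 8, 32, 0, 0]

Answer:  4 64  2  8 64
 0 32 16 64  8
 0 64  0  4 32
 0  0  0  0  0
 0  0  0  0  0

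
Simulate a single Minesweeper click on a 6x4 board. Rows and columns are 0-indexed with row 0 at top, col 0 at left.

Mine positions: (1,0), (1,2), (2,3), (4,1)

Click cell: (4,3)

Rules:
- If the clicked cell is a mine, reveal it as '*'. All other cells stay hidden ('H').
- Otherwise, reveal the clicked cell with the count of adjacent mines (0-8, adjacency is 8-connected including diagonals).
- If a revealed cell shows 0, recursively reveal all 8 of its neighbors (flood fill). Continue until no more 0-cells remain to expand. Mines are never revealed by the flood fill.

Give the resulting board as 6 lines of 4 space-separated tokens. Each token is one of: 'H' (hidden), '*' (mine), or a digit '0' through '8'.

H H H H
H H H H
H H H H
H H 2 1
H H 1 0
H H 1 0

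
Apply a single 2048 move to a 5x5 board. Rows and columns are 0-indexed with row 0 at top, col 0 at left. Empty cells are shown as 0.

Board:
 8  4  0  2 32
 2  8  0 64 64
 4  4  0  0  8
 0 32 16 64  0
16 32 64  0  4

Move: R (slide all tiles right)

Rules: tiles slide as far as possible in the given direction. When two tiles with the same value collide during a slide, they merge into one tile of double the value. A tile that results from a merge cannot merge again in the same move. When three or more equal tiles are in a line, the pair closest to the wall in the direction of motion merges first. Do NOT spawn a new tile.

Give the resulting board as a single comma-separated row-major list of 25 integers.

Slide right:
row 0: [8, 4, 0, 2, 32] -> [0, 8, 4, 2, 32]
row 1: [2, 8, 0, 64, 64] -> [0, 0, 2, 8, 128]
row 2: [4, 4, 0, 0, 8] -> [0, 0, 0, 8, 8]
row 3: [0, 32, 16, 64, 0] -> [0, 0, 32, 16, 64]
row 4: [16, 32, 64, 0, 4] -> [0, 16, 32, 64, 4]

Answer: 0, 8, 4, 2, 32, 0, 0, 2, 8, 128, 0, 0, 0, 8, 8, 0, 0, 32, 16, 64, 0, 16, 32, 64, 4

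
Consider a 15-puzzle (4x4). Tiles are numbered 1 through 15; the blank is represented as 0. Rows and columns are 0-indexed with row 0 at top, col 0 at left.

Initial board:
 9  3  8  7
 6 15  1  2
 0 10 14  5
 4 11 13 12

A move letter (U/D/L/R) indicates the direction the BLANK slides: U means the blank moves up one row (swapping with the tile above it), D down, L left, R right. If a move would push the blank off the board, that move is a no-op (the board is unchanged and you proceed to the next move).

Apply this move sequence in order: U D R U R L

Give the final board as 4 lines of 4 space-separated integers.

Answer:  9  3  8  7
 6  0  1  2
10 15 14  5
 4 11 13 12

Derivation:
After move 1 (U):
 9  3  8  7
 0 15  1  2
 6 10 14  5
 4 11 13 12

After move 2 (D):
 9  3  8  7
 6 15  1  2
 0 10 14  5
 4 11 13 12

After move 3 (R):
 9  3  8  7
 6 15  1  2
10  0 14  5
 4 11 13 12

After move 4 (U):
 9  3  8  7
 6  0  1  2
10 15 14  5
 4 11 13 12

After move 5 (R):
 9  3  8  7
 6  1  0  2
10 15 14  5
 4 11 13 12

After move 6 (L):
 9  3  8  7
 6  0  1  2
10 15 14  5
 4 11 13 12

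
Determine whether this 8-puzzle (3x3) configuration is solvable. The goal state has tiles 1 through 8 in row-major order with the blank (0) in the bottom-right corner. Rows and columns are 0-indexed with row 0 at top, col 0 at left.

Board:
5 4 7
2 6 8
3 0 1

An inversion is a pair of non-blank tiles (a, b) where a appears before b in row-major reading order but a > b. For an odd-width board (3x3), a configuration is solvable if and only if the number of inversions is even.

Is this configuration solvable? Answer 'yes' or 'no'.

Answer: no

Derivation:
Inversions (pairs i<j in row-major order where tile[i] > tile[j] > 0): 17
17 is odd, so the puzzle is not solvable.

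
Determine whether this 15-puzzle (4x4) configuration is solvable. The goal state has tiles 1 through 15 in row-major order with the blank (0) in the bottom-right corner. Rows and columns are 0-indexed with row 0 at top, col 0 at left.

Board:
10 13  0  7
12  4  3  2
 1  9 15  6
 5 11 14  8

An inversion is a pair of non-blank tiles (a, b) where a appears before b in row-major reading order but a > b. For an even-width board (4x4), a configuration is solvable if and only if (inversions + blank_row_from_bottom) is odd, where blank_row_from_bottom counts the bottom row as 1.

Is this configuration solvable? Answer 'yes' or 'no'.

Inversions: 52
Blank is in row 0 (0-indexed from top), which is row 4 counting from the bottom (bottom = 1).
52 + 4 = 56, which is even, so the puzzle is not solvable.

Answer: no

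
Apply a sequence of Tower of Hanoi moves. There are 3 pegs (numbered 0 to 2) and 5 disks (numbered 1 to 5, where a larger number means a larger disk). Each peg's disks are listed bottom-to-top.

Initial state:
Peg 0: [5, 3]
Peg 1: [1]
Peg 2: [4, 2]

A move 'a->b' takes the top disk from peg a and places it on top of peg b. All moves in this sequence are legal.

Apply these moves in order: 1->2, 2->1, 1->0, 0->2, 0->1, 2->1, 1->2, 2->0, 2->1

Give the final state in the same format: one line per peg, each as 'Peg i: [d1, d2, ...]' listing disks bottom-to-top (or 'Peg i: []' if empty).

Answer: Peg 0: [5, 1]
Peg 1: [3, 2]
Peg 2: [4]

Derivation:
After move 1 (1->2):
Peg 0: [5, 3]
Peg 1: []
Peg 2: [4, 2, 1]

After move 2 (2->1):
Peg 0: [5, 3]
Peg 1: [1]
Peg 2: [4, 2]

After move 3 (1->0):
Peg 0: [5, 3, 1]
Peg 1: []
Peg 2: [4, 2]

After move 4 (0->2):
Peg 0: [5, 3]
Peg 1: []
Peg 2: [4, 2, 1]

After move 5 (0->1):
Peg 0: [5]
Peg 1: [3]
Peg 2: [4, 2, 1]

After move 6 (2->1):
Peg 0: [5]
Peg 1: [3, 1]
Peg 2: [4, 2]

After move 7 (1->2):
Peg 0: [5]
Peg 1: [3]
Peg 2: [4, 2, 1]

After move 8 (2->0):
Peg 0: [5, 1]
Peg 1: [3]
Peg 2: [4, 2]

After move 9 (2->1):
Peg 0: [5, 1]
Peg 1: [3, 2]
Peg 2: [4]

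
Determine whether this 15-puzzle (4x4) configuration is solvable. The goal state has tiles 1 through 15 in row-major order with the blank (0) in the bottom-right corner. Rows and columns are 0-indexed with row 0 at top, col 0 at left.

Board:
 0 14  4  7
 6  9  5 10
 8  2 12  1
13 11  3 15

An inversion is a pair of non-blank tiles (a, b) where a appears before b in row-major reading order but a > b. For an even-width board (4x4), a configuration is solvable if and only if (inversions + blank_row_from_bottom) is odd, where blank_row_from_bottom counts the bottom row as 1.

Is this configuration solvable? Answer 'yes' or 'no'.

Inversions: 47
Blank is in row 0 (0-indexed from top), which is row 4 counting from the bottom (bottom = 1).
47 + 4 = 51, which is odd, so the puzzle is solvable.

Answer: yes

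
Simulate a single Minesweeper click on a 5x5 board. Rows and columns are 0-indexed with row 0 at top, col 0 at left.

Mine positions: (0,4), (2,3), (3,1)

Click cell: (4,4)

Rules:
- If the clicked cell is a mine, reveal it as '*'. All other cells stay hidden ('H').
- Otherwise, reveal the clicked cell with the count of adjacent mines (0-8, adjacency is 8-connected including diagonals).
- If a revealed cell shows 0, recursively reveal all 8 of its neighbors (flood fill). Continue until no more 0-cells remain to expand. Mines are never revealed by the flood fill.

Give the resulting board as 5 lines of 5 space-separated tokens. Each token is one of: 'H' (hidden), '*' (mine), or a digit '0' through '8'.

H H H H H
H H H H H
H H H H H
H H 2 1 1
H H 1 0 0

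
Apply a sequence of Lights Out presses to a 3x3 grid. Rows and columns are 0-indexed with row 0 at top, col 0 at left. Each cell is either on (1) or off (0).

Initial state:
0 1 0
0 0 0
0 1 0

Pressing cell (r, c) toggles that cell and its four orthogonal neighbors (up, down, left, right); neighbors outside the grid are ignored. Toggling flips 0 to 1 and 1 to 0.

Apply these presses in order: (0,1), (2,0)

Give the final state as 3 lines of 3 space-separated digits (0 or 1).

After press 1 at (0,1):
1 0 1
0 1 0
0 1 0

After press 2 at (2,0):
1 0 1
1 1 0
1 0 0

Answer: 1 0 1
1 1 0
1 0 0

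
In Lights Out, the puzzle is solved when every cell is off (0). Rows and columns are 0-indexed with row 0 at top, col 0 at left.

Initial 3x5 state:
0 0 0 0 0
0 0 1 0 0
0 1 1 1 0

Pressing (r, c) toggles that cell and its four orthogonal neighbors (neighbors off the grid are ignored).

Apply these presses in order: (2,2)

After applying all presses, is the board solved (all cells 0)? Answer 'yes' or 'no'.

Answer: yes

Derivation:
After press 1 at (2,2):
0 0 0 0 0
0 0 0 0 0
0 0 0 0 0

Lights still on: 0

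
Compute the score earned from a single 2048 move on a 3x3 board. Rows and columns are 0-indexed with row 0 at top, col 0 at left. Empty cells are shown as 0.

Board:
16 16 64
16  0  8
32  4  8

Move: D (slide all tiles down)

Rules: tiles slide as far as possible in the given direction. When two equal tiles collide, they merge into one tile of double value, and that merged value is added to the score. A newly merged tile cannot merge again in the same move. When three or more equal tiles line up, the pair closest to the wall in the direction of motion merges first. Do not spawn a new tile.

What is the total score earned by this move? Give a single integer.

Answer: 48

Derivation:
Slide down:
col 0: [16, 16, 32] -> [0, 32, 32]  score +32 (running 32)
col 1: [16, 0, 4] -> [0, 16, 4]  score +0 (running 32)
col 2: [64, 8, 8] -> [0, 64, 16]  score +16 (running 48)
Board after move:
 0  0  0
32 16 64
32  4 16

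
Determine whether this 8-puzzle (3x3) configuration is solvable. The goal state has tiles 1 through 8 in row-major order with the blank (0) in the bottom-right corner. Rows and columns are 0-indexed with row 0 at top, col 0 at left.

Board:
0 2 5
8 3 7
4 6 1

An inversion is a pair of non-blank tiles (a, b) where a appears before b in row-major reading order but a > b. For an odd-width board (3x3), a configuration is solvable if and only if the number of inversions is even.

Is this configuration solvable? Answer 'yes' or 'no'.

Inversions (pairs i<j in row-major order where tile[i] > tile[j] > 0): 15
15 is odd, so the puzzle is not solvable.

Answer: no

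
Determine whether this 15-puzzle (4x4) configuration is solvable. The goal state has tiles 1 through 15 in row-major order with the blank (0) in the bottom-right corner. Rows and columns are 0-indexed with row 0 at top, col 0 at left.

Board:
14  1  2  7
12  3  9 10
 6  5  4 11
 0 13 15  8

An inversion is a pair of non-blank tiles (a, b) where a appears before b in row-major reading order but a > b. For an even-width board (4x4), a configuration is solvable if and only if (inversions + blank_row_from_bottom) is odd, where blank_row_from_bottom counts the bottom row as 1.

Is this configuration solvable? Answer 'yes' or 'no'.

Answer: no

Derivation:
Inversions: 39
Blank is in row 3 (0-indexed from top), which is row 1 counting from the bottom (bottom = 1).
39 + 1 = 40, which is even, so the puzzle is not solvable.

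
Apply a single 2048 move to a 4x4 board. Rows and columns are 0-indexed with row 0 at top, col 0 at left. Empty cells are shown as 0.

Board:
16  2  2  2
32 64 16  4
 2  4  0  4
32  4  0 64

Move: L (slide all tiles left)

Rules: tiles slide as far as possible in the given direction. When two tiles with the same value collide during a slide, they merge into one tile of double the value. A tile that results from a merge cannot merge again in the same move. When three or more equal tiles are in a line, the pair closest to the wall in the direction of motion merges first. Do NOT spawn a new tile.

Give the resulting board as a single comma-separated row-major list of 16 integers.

Slide left:
row 0: [16, 2, 2, 2] -> [16, 4, 2, 0]
row 1: [32, 64, 16, 4] -> [32, 64, 16, 4]
row 2: [2, 4, 0, 4] -> [2, 8, 0, 0]
row 3: [32, 4, 0, 64] -> [32, 4, 64, 0]

Answer: 16, 4, 2, 0, 32, 64, 16, 4, 2, 8, 0, 0, 32, 4, 64, 0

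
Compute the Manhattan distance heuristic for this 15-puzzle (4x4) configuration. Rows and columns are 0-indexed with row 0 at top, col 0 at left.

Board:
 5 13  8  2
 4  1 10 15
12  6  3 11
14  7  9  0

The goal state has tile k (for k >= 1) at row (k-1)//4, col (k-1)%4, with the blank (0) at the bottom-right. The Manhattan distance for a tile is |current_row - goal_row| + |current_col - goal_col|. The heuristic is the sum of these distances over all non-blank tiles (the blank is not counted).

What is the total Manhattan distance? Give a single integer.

Answer: 34

Derivation:
Tile 5: (0,0)->(1,0) = 1
Tile 13: (0,1)->(3,0) = 4
Tile 8: (0,2)->(1,3) = 2
Tile 2: (0,3)->(0,1) = 2
Tile 4: (1,0)->(0,3) = 4
Tile 1: (1,1)->(0,0) = 2
Tile 10: (1,2)->(2,1) = 2
Tile 15: (1,3)->(3,2) = 3
Tile 12: (2,0)->(2,3) = 3
Tile 6: (2,1)->(1,1) = 1
Tile 3: (2,2)->(0,2) = 2
Tile 11: (2,3)->(2,2) = 1
Tile 14: (3,0)->(3,1) = 1
Tile 7: (3,1)->(1,2) = 3
Tile 9: (3,2)->(2,0) = 3
Sum: 1 + 4 + 2 + 2 + 4 + 2 + 2 + 3 + 3 + 1 + 2 + 1 + 1 + 3 + 3 = 34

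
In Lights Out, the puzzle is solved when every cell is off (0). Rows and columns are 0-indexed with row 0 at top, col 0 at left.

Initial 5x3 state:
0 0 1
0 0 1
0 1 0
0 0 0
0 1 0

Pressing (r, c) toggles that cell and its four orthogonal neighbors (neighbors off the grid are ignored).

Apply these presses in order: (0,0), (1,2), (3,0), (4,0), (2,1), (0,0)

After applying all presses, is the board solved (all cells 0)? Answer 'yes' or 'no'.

After press 1 at (0,0):
1 1 1
1 0 1
0 1 0
0 0 0
0 1 0

After press 2 at (1,2):
1 1 0
1 1 0
0 1 1
0 0 0
0 1 0

After press 3 at (3,0):
1 1 0
1 1 0
1 1 1
1 1 0
1 1 0

After press 4 at (4,0):
1 1 0
1 1 0
1 1 1
0 1 0
0 0 0

After press 5 at (2,1):
1 1 0
1 0 0
0 0 0
0 0 0
0 0 0

After press 6 at (0,0):
0 0 0
0 0 0
0 0 0
0 0 0
0 0 0

Lights still on: 0

Answer: yes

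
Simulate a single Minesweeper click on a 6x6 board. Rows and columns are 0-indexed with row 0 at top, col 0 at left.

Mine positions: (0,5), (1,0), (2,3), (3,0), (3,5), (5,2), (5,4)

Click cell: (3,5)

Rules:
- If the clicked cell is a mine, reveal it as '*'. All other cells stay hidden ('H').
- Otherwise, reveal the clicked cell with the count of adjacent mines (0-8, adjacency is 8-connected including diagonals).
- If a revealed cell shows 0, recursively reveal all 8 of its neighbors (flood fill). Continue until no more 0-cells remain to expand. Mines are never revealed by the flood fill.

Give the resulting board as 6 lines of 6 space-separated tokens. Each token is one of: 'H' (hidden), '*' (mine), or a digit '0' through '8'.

H H H H H H
H H H H H H
H H H H H H
H H H H H *
H H H H H H
H H H H H H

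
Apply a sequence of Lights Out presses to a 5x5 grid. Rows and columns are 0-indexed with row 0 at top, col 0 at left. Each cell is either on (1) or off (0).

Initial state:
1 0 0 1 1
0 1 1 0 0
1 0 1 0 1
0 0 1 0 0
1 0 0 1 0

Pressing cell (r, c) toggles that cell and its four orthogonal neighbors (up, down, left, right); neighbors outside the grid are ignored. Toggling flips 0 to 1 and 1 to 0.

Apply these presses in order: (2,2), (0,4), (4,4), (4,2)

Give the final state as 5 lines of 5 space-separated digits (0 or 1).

After press 1 at (2,2):
1 0 0 1 1
0 1 0 0 0
1 1 0 1 1
0 0 0 0 0
1 0 0 1 0

After press 2 at (0,4):
1 0 0 0 0
0 1 0 0 1
1 1 0 1 1
0 0 0 0 0
1 0 0 1 0

After press 3 at (4,4):
1 0 0 0 0
0 1 0 0 1
1 1 0 1 1
0 0 0 0 1
1 0 0 0 1

After press 4 at (4,2):
1 0 0 0 0
0 1 0 0 1
1 1 0 1 1
0 0 1 0 1
1 1 1 1 1

Answer: 1 0 0 0 0
0 1 0 0 1
1 1 0 1 1
0 0 1 0 1
1 1 1 1 1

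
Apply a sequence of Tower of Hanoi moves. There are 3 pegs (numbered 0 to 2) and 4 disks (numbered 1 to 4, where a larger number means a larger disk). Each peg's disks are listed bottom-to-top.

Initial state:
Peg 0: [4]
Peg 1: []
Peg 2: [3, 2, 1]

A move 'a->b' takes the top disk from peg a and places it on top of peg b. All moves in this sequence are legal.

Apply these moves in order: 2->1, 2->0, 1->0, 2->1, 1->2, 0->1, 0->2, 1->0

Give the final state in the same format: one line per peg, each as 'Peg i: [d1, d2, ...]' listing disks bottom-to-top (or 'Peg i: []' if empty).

Answer: Peg 0: [4, 1]
Peg 1: []
Peg 2: [3, 2]

Derivation:
After move 1 (2->1):
Peg 0: [4]
Peg 1: [1]
Peg 2: [3, 2]

After move 2 (2->0):
Peg 0: [4, 2]
Peg 1: [1]
Peg 2: [3]

After move 3 (1->0):
Peg 0: [4, 2, 1]
Peg 1: []
Peg 2: [3]

After move 4 (2->1):
Peg 0: [4, 2, 1]
Peg 1: [3]
Peg 2: []

After move 5 (1->2):
Peg 0: [4, 2, 1]
Peg 1: []
Peg 2: [3]

After move 6 (0->1):
Peg 0: [4, 2]
Peg 1: [1]
Peg 2: [3]

After move 7 (0->2):
Peg 0: [4]
Peg 1: [1]
Peg 2: [3, 2]

After move 8 (1->0):
Peg 0: [4, 1]
Peg 1: []
Peg 2: [3, 2]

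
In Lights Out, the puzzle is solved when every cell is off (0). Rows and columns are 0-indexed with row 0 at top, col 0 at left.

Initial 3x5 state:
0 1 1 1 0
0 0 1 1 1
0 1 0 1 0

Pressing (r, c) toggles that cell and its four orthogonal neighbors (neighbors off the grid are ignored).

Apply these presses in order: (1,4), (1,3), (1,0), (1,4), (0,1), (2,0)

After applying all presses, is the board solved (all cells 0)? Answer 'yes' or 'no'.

Answer: yes

Derivation:
After press 1 at (1,4):
0 1 1 1 1
0 0 1 0 0
0 1 0 1 1

After press 2 at (1,3):
0 1 1 0 1
0 0 0 1 1
0 1 0 0 1

After press 3 at (1,0):
1 1 1 0 1
1 1 0 1 1
1 1 0 0 1

After press 4 at (1,4):
1 1 1 0 0
1 1 0 0 0
1 1 0 0 0

After press 5 at (0,1):
0 0 0 0 0
1 0 0 0 0
1 1 0 0 0

After press 6 at (2,0):
0 0 0 0 0
0 0 0 0 0
0 0 0 0 0

Lights still on: 0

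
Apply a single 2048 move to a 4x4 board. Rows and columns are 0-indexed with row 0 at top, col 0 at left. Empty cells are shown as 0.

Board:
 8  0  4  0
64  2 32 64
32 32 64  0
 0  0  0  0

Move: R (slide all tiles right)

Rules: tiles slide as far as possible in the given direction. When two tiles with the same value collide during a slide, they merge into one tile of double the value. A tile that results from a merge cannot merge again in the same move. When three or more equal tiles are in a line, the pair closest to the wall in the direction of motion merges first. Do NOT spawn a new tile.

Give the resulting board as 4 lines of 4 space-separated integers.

Slide right:
row 0: [8, 0, 4, 0] -> [0, 0, 8, 4]
row 1: [64, 2, 32, 64] -> [64, 2, 32, 64]
row 2: [32, 32, 64, 0] -> [0, 0, 64, 64]
row 3: [0, 0, 0, 0] -> [0, 0, 0, 0]

Answer:  0  0  8  4
64  2 32 64
 0  0 64 64
 0  0  0  0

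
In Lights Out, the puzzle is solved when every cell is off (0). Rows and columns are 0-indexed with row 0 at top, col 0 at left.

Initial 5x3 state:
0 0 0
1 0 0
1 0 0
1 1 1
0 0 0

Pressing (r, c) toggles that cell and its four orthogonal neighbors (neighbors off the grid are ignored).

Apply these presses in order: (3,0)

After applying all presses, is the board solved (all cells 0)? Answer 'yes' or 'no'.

Answer: no

Derivation:
After press 1 at (3,0):
0 0 0
1 0 0
0 0 0
0 0 1
1 0 0

Lights still on: 3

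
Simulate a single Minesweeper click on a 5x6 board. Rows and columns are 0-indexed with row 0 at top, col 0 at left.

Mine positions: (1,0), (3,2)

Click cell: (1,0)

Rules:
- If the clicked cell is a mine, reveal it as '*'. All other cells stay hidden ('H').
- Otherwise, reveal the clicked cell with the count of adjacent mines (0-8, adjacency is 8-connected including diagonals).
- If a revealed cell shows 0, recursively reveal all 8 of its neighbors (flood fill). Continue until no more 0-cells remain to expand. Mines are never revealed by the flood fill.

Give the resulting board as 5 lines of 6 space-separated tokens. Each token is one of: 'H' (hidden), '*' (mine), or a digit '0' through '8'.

H H H H H H
* H H H H H
H H H H H H
H H H H H H
H H H H H H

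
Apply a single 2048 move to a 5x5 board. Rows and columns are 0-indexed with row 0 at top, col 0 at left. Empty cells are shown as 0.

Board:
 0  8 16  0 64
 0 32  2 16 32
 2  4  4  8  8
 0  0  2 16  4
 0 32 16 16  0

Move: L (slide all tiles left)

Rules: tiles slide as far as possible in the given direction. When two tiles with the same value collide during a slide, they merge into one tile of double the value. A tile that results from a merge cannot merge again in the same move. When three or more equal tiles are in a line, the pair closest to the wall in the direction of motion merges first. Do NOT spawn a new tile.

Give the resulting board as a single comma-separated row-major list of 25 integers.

Answer: 8, 16, 64, 0, 0, 32, 2, 16, 32, 0, 2, 8, 16, 0, 0, 2, 16, 4, 0, 0, 32, 32, 0, 0, 0

Derivation:
Slide left:
row 0: [0, 8, 16, 0, 64] -> [8, 16, 64, 0, 0]
row 1: [0, 32, 2, 16, 32] -> [32, 2, 16, 32, 0]
row 2: [2, 4, 4, 8, 8] -> [2, 8, 16, 0, 0]
row 3: [0, 0, 2, 16, 4] -> [2, 16, 4, 0, 0]
row 4: [0, 32, 16, 16, 0] -> [32, 32, 0, 0, 0]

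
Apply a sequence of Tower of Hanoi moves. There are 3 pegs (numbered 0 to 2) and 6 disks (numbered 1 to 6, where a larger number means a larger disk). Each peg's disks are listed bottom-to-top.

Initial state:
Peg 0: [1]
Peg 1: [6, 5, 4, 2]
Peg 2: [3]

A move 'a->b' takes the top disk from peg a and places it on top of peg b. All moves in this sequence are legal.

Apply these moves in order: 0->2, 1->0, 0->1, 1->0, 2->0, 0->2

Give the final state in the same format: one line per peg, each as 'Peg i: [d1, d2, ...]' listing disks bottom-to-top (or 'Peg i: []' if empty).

After move 1 (0->2):
Peg 0: []
Peg 1: [6, 5, 4, 2]
Peg 2: [3, 1]

After move 2 (1->0):
Peg 0: [2]
Peg 1: [6, 5, 4]
Peg 2: [3, 1]

After move 3 (0->1):
Peg 0: []
Peg 1: [6, 5, 4, 2]
Peg 2: [3, 1]

After move 4 (1->0):
Peg 0: [2]
Peg 1: [6, 5, 4]
Peg 2: [3, 1]

After move 5 (2->0):
Peg 0: [2, 1]
Peg 1: [6, 5, 4]
Peg 2: [3]

After move 6 (0->2):
Peg 0: [2]
Peg 1: [6, 5, 4]
Peg 2: [3, 1]

Answer: Peg 0: [2]
Peg 1: [6, 5, 4]
Peg 2: [3, 1]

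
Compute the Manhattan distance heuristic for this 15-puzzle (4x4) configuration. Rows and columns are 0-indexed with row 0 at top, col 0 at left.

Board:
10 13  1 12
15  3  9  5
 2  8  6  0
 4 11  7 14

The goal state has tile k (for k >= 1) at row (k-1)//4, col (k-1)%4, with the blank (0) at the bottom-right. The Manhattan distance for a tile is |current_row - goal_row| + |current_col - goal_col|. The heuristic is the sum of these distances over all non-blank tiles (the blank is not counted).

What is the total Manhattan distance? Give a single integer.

Answer: 43

Derivation:
Tile 10: at (0,0), goal (2,1), distance |0-2|+|0-1| = 3
Tile 13: at (0,1), goal (3,0), distance |0-3|+|1-0| = 4
Tile 1: at (0,2), goal (0,0), distance |0-0|+|2-0| = 2
Tile 12: at (0,3), goal (2,3), distance |0-2|+|3-3| = 2
Tile 15: at (1,0), goal (3,2), distance |1-3|+|0-2| = 4
Tile 3: at (1,1), goal (0,2), distance |1-0|+|1-2| = 2
Tile 9: at (1,2), goal (2,0), distance |1-2|+|2-0| = 3
Tile 5: at (1,3), goal (1,0), distance |1-1|+|3-0| = 3
Tile 2: at (2,0), goal (0,1), distance |2-0|+|0-1| = 3
Tile 8: at (2,1), goal (1,3), distance |2-1|+|1-3| = 3
Tile 6: at (2,2), goal (1,1), distance |2-1|+|2-1| = 2
Tile 4: at (3,0), goal (0,3), distance |3-0|+|0-3| = 6
Tile 11: at (3,1), goal (2,2), distance |3-2|+|1-2| = 2
Tile 7: at (3,2), goal (1,2), distance |3-1|+|2-2| = 2
Tile 14: at (3,3), goal (3,1), distance |3-3|+|3-1| = 2
Sum: 3 + 4 + 2 + 2 + 4 + 2 + 3 + 3 + 3 + 3 + 2 + 6 + 2 + 2 + 2 = 43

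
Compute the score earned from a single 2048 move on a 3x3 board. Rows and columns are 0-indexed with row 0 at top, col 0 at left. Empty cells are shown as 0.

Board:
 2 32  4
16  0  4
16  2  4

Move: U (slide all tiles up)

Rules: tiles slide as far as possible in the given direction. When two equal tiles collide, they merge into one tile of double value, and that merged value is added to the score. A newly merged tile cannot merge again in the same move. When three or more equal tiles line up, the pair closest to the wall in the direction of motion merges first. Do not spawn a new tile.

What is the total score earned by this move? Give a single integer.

Answer: 40

Derivation:
Slide up:
col 0: [2, 16, 16] -> [2, 32, 0]  score +32 (running 32)
col 1: [32, 0, 2] -> [32, 2, 0]  score +0 (running 32)
col 2: [4, 4, 4] -> [8, 4, 0]  score +8 (running 40)
Board after move:
 2 32  8
32  2  4
 0  0  0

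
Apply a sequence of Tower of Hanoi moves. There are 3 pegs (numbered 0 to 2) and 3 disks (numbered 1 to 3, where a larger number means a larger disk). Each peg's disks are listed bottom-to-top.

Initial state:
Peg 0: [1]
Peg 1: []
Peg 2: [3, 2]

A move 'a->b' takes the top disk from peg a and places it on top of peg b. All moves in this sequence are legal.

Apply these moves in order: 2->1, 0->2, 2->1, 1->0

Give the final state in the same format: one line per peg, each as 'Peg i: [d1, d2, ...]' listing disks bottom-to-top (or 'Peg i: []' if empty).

Answer: Peg 0: [1]
Peg 1: [2]
Peg 2: [3]

Derivation:
After move 1 (2->1):
Peg 0: [1]
Peg 1: [2]
Peg 2: [3]

After move 2 (0->2):
Peg 0: []
Peg 1: [2]
Peg 2: [3, 1]

After move 3 (2->1):
Peg 0: []
Peg 1: [2, 1]
Peg 2: [3]

After move 4 (1->0):
Peg 0: [1]
Peg 1: [2]
Peg 2: [3]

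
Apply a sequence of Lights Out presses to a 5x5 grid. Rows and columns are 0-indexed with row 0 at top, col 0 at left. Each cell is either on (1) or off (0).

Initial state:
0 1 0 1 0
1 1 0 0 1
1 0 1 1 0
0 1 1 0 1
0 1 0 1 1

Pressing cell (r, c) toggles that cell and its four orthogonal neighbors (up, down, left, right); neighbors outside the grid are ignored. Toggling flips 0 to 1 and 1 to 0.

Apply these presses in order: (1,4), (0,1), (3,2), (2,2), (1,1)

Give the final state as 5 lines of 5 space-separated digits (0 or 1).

After press 1 at (1,4):
0 1 0 1 1
1 1 0 1 0
1 0 1 1 1
0 1 1 0 1
0 1 0 1 1

After press 2 at (0,1):
1 0 1 1 1
1 0 0 1 0
1 0 1 1 1
0 1 1 0 1
0 1 0 1 1

After press 3 at (3,2):
1 0 1 1 1
1 0 0 1 0
1 0 0 1 1
0 0 0 1 1
0 1 1 1 1

After press 4 at (2,2):
1 0 1 1 1
1 0 1 1 0
1 1 1 0 1
0 0 1 1 1
0 1 1 1 1

After press 5 at (1,1):
1 1 1 1 1
0 1 0 1 0
1 0 1 0 1
0 0 1 1 1
0 1 1 1 1

Answer: 1 1 1 1 1
0 1 0 1 0
1 0 1 0 1
0 0 1 1 1
0 1 1 1 1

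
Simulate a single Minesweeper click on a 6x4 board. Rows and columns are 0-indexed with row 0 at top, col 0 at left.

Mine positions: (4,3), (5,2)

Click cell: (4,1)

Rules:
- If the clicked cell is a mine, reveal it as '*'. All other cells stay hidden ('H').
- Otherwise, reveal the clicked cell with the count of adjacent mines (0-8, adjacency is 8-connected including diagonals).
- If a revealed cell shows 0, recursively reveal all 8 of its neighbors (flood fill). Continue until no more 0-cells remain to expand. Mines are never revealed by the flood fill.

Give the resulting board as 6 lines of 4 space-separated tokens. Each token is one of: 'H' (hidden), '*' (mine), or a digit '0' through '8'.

H H H H
H H H H
H H H H
H H H H
H 1 H H
H H H H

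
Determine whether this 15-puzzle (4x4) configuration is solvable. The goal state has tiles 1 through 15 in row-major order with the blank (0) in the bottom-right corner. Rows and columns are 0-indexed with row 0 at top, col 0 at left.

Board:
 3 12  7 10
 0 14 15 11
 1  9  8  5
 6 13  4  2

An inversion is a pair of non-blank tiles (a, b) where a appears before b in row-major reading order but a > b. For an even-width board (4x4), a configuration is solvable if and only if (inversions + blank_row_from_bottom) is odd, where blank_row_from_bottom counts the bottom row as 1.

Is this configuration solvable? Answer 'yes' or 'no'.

Inversions: 65
Blank is in row 1 (0-indexed from top), which is row 3 counting from the bottom (bottom = 1).
65 + 3 = 68, which is even, so the puzzle is not solvable.

Answer: no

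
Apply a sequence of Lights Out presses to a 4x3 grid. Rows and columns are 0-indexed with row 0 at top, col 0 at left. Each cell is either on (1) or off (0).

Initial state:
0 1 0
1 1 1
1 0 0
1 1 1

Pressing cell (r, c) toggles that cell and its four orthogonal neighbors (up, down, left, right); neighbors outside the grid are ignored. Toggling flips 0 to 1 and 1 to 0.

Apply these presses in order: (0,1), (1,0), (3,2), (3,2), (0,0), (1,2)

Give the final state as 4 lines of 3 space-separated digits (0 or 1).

After press 1 at (0,1):
1 0 1
1 0 1
1 0 0
1 1 1

After press 2 at (1,0):
0 0 1
0 1 1
0 0 0
1 1 1

After press 3 at (3,2):
0 0 1
0 1 1
0 0 1
1 0 0

After press 4 at (3,2):
0 0 1
0 1 1
0 0 0
1 1 1

After press 5 at (0,0):
1 1 1
1 1 1
0 0 0
1 1 1

After press 6 at (1,2):
1 1 0
1 0 0
0 0 1
1 1 1

Answer: 1 1 0
1 0 0
0 0 1
1 1 1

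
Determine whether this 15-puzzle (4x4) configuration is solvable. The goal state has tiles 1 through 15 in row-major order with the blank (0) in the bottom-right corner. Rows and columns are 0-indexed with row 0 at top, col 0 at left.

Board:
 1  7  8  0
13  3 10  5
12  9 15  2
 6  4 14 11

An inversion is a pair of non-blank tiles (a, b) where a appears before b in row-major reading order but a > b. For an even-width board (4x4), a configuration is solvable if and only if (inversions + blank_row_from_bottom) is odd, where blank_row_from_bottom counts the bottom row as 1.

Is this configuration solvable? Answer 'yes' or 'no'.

Answer: no

Derivation:
Inversions: 42
Blank is in row 0 (0-indexed from top), which is row 4 counting from the bottom (bottom = 1).
42 + 4 = 46, which is even, so the puzzle is not solvable.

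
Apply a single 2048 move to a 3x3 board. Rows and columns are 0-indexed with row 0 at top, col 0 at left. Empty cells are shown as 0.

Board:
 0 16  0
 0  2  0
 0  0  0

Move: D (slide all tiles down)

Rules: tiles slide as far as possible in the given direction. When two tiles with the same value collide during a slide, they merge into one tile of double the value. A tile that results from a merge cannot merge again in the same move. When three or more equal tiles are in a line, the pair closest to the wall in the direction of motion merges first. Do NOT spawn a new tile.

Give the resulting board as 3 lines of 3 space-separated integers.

Slide down:
col 0: [0, 0, 0] -> [0, 0, 0]
col 1: [16, 2, 0] -> [0, 16, 2]
col 2: [0, 0, 0] -> [0, 0, 0]

Answer:  0  0  0
 0 16  0
 0  2  0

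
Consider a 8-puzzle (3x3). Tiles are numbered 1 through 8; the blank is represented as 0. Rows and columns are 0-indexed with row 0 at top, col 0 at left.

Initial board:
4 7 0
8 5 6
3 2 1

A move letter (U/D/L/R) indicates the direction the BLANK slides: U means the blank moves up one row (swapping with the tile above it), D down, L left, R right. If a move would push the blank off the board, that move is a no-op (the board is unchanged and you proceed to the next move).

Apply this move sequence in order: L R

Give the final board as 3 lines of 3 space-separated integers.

Answer: 4 7 0
8 5 6
3 2 1

Derivation:
After move 1 (L):
4 0 7
8 5 6
3 2 1

After move 2 (R):
4 7 0
8 5 6
3 2 1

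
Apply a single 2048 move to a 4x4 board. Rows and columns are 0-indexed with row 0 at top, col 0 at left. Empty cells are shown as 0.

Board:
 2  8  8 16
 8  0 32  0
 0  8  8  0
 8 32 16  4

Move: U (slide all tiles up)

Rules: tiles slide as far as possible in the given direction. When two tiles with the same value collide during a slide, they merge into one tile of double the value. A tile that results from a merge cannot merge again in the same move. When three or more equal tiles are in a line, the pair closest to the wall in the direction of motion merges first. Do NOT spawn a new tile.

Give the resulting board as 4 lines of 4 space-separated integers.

Answer:  2 16  8 16
16 32 32  4
 0  0  8  0
 0  0 16  0

Derivation:
Slide up:
col 0: [2, 8, 0, 8] -> [2, 16, 0, 0]
col 1: [8, 0, 8, 32] -> [16, 32, 0, 0]
col 2: [8, 32, 8, 16] -> [8, 32, 8, 16]
col 3: [16, 0, 0, 4] -> [16, 4, 0, 0]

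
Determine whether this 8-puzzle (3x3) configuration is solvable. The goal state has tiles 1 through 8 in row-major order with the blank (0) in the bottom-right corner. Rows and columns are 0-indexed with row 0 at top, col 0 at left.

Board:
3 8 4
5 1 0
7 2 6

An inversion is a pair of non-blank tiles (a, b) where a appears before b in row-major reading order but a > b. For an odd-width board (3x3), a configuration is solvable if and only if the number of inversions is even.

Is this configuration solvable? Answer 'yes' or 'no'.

Answer: yes

Derivation:
Inversions (pairs i<j in row-major order where tile[i] > tile[j] > 0): 14
14 is even, so the puzzle is solvable.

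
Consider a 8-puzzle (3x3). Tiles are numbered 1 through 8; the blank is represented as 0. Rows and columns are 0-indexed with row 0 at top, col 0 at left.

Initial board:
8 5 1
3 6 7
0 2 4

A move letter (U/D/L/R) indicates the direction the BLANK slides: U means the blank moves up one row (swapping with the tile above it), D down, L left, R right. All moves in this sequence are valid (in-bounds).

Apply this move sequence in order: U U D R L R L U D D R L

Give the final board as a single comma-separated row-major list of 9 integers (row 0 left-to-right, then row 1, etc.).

Answer: 8, 5, 1, 3, 6, 7, 0, 2, 4

Derivation:
After move 1 (U):
8 5 1
0 6 7
3 2 4

After move 2 (U):
0 5 1
8 6 7
3 2 4

After move 3 (D):
8 5 1
0 6 7
3 2 4

After move 4 (R):
8 5 1
6 0 7
3 2 4

After move 5 (L):
8 5 1
0 6 7
3 2 4

After move 6 (R):
8 5 1
6 0 7
3 2 4

After move 7 (L):
8 5 1
0 6 7
3 2 4

After move 8 (U):
0 5 1
8 6 7
3 2 4

After move 9 (D):
8 5 1
0 6 7
3 2 4

After move 10 (D):
8 5 1
3 6 7
0 2 4

After move 11 (R):
8 5 1
3 6 7
2 0 4

After move 12 (L):
8 5 1
3 6 7
0 2 4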